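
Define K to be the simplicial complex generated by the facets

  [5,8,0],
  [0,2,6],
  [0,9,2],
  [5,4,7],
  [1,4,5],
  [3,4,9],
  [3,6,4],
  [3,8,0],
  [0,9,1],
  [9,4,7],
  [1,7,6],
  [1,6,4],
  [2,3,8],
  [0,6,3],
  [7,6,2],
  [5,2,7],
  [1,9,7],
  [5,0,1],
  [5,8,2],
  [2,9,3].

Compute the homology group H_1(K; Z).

H_1 = Z ⊕ Z/2.

Fix the vertex order 0 < 1 < 2 < 3 < 4 < 5 < 6 < 7 < 8 < 9 and write every simplex with vertices in increasing order. Then dim K = 2 and the simplices of K are:

  0-simplices (10): [0], [1], [2], [3], [4], [5], [6], [7], [8], [9]
  1-simplices (30): (30 of them)
  2-simplices (20): (20 of them)

giving chain groups C_0 ≅ Z^10, C_1 ≅ Z^30, C_2 ≅ Z^20.

Boundary ∂_1: C_1 → C_0 sends each edge [p,q] (with p < q) to q − p. For instance
  ∂[3,6] = [6] − [3].
The resulting 10×30 matrix has rank 9, and its Smith normal form has invariant factors (1,1,1,1,1,1,1,1,1).

∂_2: C_2 → C_1 sends each 2-simplex [p,q,r] to [q,r] − [p,r] + [p,q]. For instance
  ∂[3,4,9] = [4,9] − [3,9] + [3,4],
  ∂[0,2,9] = [2,9] − [0,9] + [0,2].
This gives a 30×20 integer matrix of rank 20; reducing to Smith normal form yields diagonal entries (1,1,1,1,1,1,1,1,1,1,1,1,1,1,1,1,1,1,1,2).

Computing H_k = (kernel of ∂_k) / (image of ∂_{k+1}):

  H_1: rank ker ∂_1 − rank ∂_2 = (30 − 9) − 20 = 1, and ∂_2 has invariant factor 2 > 1, so H_1 ≅ Z ⊕ Z/2.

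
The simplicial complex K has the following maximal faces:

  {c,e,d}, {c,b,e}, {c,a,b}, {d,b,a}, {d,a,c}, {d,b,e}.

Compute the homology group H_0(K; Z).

H_0 ≅ Z.

Order the vertices as a < b < c < d < e. Listing each simplex with vertices in this order, K has dimension 2 with simplices:

  0-simplices (5): a, b, c, d, e
  1-simplices (9): ab, ac, ad, bc, bd, be, cd, ce, de
  2-simplices (6): abc, abd, acd, bce, bde, cde

so the chain groups are C_0 ≅ Z^5, C_1 ≅ Z^9, C_2 ≅ Z^6.

The boundary map ∂_1: C_1 → C_0 maps an edge to its endpoints' difference, ∂[p,q] = q − p. For instance
  ∂de = e − d.
As a 5×9 matrix over Z this has rank 4, with invariant factors (1,1,1,1).

∂_2: C_2 → C_1 maps a triangle to the signed sum of its edges. For instance
  ∂abc = bc − ac + ab,
  ∂cde = de − ce + cd.
The resulting 9×6 matrix has rank 5, and its Smith normal form has invariant factors (1,1,1,1,1).

Reading off H_k = ker ∂_k / im ∂_{k+1}:

  H_0: rank C_0 − rank ∂_1 = 5 − 4 = 1, and the invariant factors of ∂_1 are all 1, so H_0 ≅ Z.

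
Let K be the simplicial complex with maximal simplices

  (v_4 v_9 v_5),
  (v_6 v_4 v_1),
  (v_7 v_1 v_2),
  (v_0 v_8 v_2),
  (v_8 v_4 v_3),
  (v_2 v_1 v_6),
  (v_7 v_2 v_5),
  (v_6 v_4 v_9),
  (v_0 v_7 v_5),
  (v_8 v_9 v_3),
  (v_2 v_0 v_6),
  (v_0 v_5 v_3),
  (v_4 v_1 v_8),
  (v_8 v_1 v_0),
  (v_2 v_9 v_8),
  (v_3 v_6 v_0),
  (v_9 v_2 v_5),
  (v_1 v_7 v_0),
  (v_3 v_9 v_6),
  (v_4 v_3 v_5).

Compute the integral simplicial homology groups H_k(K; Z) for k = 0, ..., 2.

H_0 ≅ Z,  H_1 ≅ Z ⊕ Z/2Z,  H_2 = 0.

Order the vertices as v_0 < v_1 < v_2 < v_3 < v_4 < v_5 < v_6 < v_7 < v_8 < v_9. Listing each simplex with vertices in this order, K has dimension 2 with simplices:

  0-simplices (10): [v_0], [v_1], [v_2], [v_3], [v_4], [v_5], [v_6], [v_7], [v_8], [v_9]
  1-simplices (30): (30 of them)
  2-simplices (20): (20 of them)

so the chain groups are C_0 ≅ Z^10, C_1 ≅ Z^30, C_2 ≅ Z^20.

∂_1: C_1 → C_0 is given by ∂[p,q] = [q] − [p]. For instance
  ∂[v_4,v_6] = [v_6] − [v_4].
This gives a 10×30 integer matrix of rank 9; reducing to Smith normal form yields diagonal entries (1,1,1,1,1,1,1,1,1).

Boundary ∂_2: C_2 → C_1 acts by ∂[p,q,r] = [q,r] − [p,r] + [p,q]. For instance
  ∂[v_3,v_4,v_8] = [v_4,v_8] − [v_3,v_8] + [v_3,v_4],
  ∂[v_3,v_6,v_9] = [v_6,v_9] − [v_3,v_9] + [v_3,v_6].
The 30×20 boundary matrix has rank 20 and Smith normal form diag(1,1,1,1,1,1,1,1,1,1,1,1,1,1,1,1,1,1,1,2).

Now H_k = ker ∂_k / im ∂_{k+1}, so:

  H_0: rank C_0 − rank ∂_1 = 10 − 9 = 1, and the invariant factors of ∂_1 are all 1, so H_0 ≅ Z.
  H_1: rank ker ∂_1 − rank ∂_2 = (30 − 9) − 20 = 1, and ∂_2 has invariant factor 2 > 1, so H_1 ≅ Z ⊕ Z/2Z.
  H_2: rank ker ∂_2 − rank ∂_3 = (20 − 20) − 0 = 0, and there is no ∂_3, so H_2 ≅ 0.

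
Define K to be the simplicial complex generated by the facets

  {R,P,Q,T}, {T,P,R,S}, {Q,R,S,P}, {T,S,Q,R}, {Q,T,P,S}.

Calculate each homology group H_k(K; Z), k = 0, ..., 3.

Order the vertices as P < Q < R < S < T. Listing each simplex with vertices in this order, K has dimension 3 with simplices:

  0-simplices (5): P, Q, R, S, T
  1-simplices (10): PQ, PR, PS, PT, QR, QS, QT, RS, RT, ST
  2-simplices (10): PQR, PQS, PQT, PRS, PRT, PST, QRS, QRT, QST, RST
  3-simplices (5): PQRS, PQRT, PQST, PRST, QRST

Hence C_0 ≅ Z^5, C_1 ≅ Z^10, C_2 ≅ Z^10, C_3 ≅ Z^5.

Boundary ∂_1: C_1 → C_0 is given by ∂[p,q] = [q] − [p].
The resulting 5×10 matrix has rank 4, and its Smith normal form has invariant factors (1,1,1,1).

Boundary ∂_2: C_2 → C_1 maps a triangle to the signed sum of its edges. For instance
  ∂QRT = RT − QT + QR,
  ∂PRS = RS − PS + PR.
This gives a 10×10 integer matrix of rank 6; reducing to Smith normal form yields diagonal entries (1,1,1,1,1,1).

The boundary map ∂_3: C_3 → C_2 sends each 3-simplex σ to the alternating sum Σ_i (−1)^i (σ with its i-th vertex removed). For instance
  ∂PQST = QST − PST + PQT − PQS,
  ∂PQRS = QRS − PRS + PQS − PQR.
As a 10×5 matrix over Z this has rank 4, with invariant factors (1,1,1,1).

Reading off H_k = ker ∂_k / im ∂_{k+1}:

  H_0: rank C_0 − rank ∂_1 = 5 − 4 = 1, and the invariant factors of ∂_1 are all 1, so H_0 = Z.
  H_1: rank ker ∂_1 − rank ∂_2 = (10 − 4) − 6 = 0, and the invariant factors of ∂_2 are all 1, so H_1 = 0.
  H_2: rank ker ∂_2 − rank ∂_3 = (10 − 6) − 4 = 0, and the invariant factors of ∂_3 are all 1, so H_2 = 0.
  H_3: rank ker ∂_3 − rank ∂_4 = (5 − 4) − 0 = 1, and there is no ∂_4, so H_3 = Z.

H_0 = Z,  H_1 = 0,  H_2 = 0,  H_3 = Z.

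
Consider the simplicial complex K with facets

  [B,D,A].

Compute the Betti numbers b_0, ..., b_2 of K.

K has 3 vertices, 3 edges, 1 triangle.
rank ∂_0 = 0, rank ∂_1 = 2 ⇒ b_0 = 3 − 0 − 2 = 1; all invariant factors of ∂_1 are 1 so no torsion. So H_0 ≅ Z.
rank ∂_1 = 2, rank ∂_2 = 1 ⇒ b_1 = 3 − 2 − 1 = 0; all invariant factors of ∂_2 are 1 so no torsion. So H_1 ≅ 0.
rank ∂_2 = 1, rank ∂_3 = 0 ⇒ b_2 = 1 − 1 − 0 = 0. So H_2 ≅ 0.

b_0 = 1, b_1 = 0, b_2 = 0.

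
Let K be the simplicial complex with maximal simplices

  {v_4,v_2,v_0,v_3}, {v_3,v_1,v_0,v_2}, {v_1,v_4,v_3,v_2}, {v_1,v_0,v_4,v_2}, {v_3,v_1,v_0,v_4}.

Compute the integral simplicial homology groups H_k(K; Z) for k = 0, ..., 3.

H_0 ≅ Z,  H_1 = 0,  H_2 = 0,  H_3 ≅ Z.

Take the total order v_0 < v_1 < v_2 < v_3 < v_4 on the vertex set. Then K (dimension 3) consists of the simplices:

  0-simplices (5): [v_0], [v_1], [v_2], [v_3], [v_4]
  1-simplices (10): [v_0,v_1], [v_0,v_2], [v_0,v_3], [v_0,v_4], [v_1,v_2], [v_1,v_3], [v_1,v_4], [v_2,v_3], [v_2,v_4], [v_3,v_4]
  2-simplices (10): [v_0,v_1,v_2], [v_0,v_1,v_3], [v_0,v_1,v_4], [v_0,v_2,v_3], [v_0,v_2,v_4], [v_0,v_3,v_4], [v_1,v_2,v_3], [v_1,v_2,v_4], [v_1,v_3,v_4], [v_2,v_3,v_4]
  3-simplices (5): [v_0,v_1,v_2,v_3], [v_0,v_1,v_2,v_4], [v_0,v_1,v_3,v_4], [v_0,v_2,v_3,v_4], [v_1,v_2,v_3,v_4]

so the chain groups are C_0 ≅ Z^5, C_1 ≅ Z^10, C_2 ≅ Z^10, C_3 ≅ Z^5.

Boundary ∂_1: C_1 → C_0 sends each edge [p,q] (with p < q) to q − p.
The resulting 5×10 matrix has rank 4, and its Smith normal form has invariant factors (1,1,1,1).

Boundary ∂_2: C_2 → C_1 maps a triangle to the signed sum of its edges. For instance
  ∂[v_0,v_2,v_3] = [v_2,v_3] − [v_0,v_3] + [v_0,v_2],
  ∂[v_0,v_2,v_4] = [v_2,v_4] − [v_0,v_4] + [v_0,v_2].
The resulting 10×10 matrix has rank 6, and its Smith normal form has invariant factors (1,1,1,1,1,1).

The boundary map ∂_3: C_3 → C_2 sends each 3-simplex σ to the alternating sum Σ_i (−1)^i (σ with its i-th vertex removed). For instance
  ∂[v_0,v_1,v_2,v_4] = [v_1,v_2,v_4] − [v_0,v_2,v_4] + [v_0,v_1,v_4] − [v_0,v_1,v_2],
  ∂[v_0,v_1,v_2,v_3] = [v_1,v_2,v_3] − [v_0,v_2,v_3] + [v_0,v_1,v_3] − [v_0,v_1,v_2].
This gives a 10×5 integer matrix of rank 4; reducing to Smith normal form yields diagonal entries (1,1,1,1).

Computing H_k = (kernel of ∂_k) / (image of ∂_{k+1}):

  H_0: rank C_0 − rank ∂_1 = 5 − 4 = 1, and the invariant factors of ∂_1 are all 1, so H_0 ≅ Z.
  H_1: rank ker ∂_1 − rank ∂_2 = (10 − 4) − 6 = 0, and the invariant factors of ∂_2 are all 1, so H_1 ≅ 0.
  H_2: rank ker ∂_2 − rank ∂_3 = (10 − 6) − 4 = 0, and the invariant factors of ∂_3 are all 1, so H_2 ≅ 0.
  H_3: rank ker ∂_3 − rank ∂_4 = (5 − 4) − 0 = 1, and there is no ∂_4, so H_3 ≅ Z.

As a check, the Euler characteristic is 5 − 10 + 10 − 5 = 0, which agrees with 1 − 0 + 0 − 1 = 0.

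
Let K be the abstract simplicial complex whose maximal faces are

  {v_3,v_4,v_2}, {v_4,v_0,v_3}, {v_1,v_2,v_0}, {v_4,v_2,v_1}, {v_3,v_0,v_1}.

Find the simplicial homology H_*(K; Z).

Fix the vertex order v_0 < v_1 < v_2 < v_3 < v_4 and write every simplex with vertices in increasing order. Then dim K = 2 and the simplices of K are:

  0-simplices (5): [v_0], [v_1], [v_2], [v_3], [v_4]
  1-simplices (10): [v_0,v_1], [v_0,v_2], [v_0,v_3], [v_0,v_4], [v_1,v_2], [v_1,v_3], [v_1,v_4], [v_2,v_3], [v_2,v_4], [v_3,v_4]
  2-simplices (5): [v_0,v_1,v_2], [v_0,v_1,v_3], [v_0,v_3,v_4], [v_1,v_2,v_4], [v_2,v_3,v_4]

so the chain groups are C_0 ≅ Z^5, C_1 ≅ Z^10, C_2 ≅ Z^5.

The boundary map ∂_1: C_1 → C_0 sends each edge [p,q] (with p < q) to q − p. For instance
  ∂[v_0,v_1] = [v_1] − [v_0].
The resulting 5×10 matrix has rank 4, and its Smith normal form has invariant factors (1,1,1,1).

Boundary ∂_2: C_2 → C_1 maps a triangle to the signed sum of its edges. For instance
  ∂[v_2,v_3,v_4] = [v_3,v_4] − [v_2,v_4] + [v_2,v_3],
  ∂[v_1,v_2,v_4] = [v_2,v_4] − [v_1,v_4] + [v_1,v_2].
As a 10×5 matrix over Z this has rank 5, with invariant factors (1,1,1,1,1).

From H_k ≅ ker(∂_k) / im(∂_{k+1}) we obtain:

  H_0: rank C_0 − rank ∂_1 = 5 − 4 = 1, and the invariant factors of ∂_1 are all 1, so H_0 ≅ Z.
  H_1: rank ker ∂_1 − rank ∂_2 = (10 − 4) − 5 = 1, and the invariant factors of ∂_2 are all 1, so H_1 ≅ Z.
  H_2: rank ker ∂_2 − rank ∂_3 = (5 − 5) − 0 = 0, and there is no ∂_3, so H_2 ≅ 0.

As a check, the Euler characteristic is 5 − 10 + 5 = 0, which agrees with 1 − 1 + 0 = 0.

H_0 = Z,  H_1 = Z,  H_2 = 0.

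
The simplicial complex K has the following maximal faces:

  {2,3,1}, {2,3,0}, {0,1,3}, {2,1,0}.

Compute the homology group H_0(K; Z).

H_0 = Z.

Order the vertices as 0 < 1 < 2 < 3. Listing each simplex with vertices in this order, K has dimension 2 with simplices:

  0-simplices (4): [0], [1], [2], [3]
  1-simplices (6): [0,1], [0,2], [0,3], [1,2], [1,3], [2,3]
  2-simplices (4): [0,1,2], [0,1,3], [0,2,3], [1,2,3]

so the chain groups are C_0 ≅ Z^4, C_1 ≅ Z^6, C_2 ≅ Z^4.

Boundary ∂_1: C_1 → C_0 sends each edge [p,q] (with p < q) to q − p. For instance
  ∂[2,3] = [3] − [2].
The resulting 4×6 matrix has rank 3, and its Smith normal form has invariant factors (1,1,1).

The boundary map ∂_2: C_2 → C_1 sends each 2-simplex [p,q,r] to [q,r] − [p,r] + [p,q]. For instance
  ∂[1,2,3] = [2,3] − [1,3] + [1,2],
  ∂[0,2,3] = [2,3] − [0,3] + [0,2].
The resulting 6×4 matrix has rank 3, and its Smith normal form has invariant factors (1,1,1).

From H_k ≅ ker(∂_k) / im(∂_{k+1}) we obtain:

  H_0: rank C_0 − rank ∂_1 = 4 − 3 = 1, and the invariant factors of ∂_1 are all 1, so H_0 = Z.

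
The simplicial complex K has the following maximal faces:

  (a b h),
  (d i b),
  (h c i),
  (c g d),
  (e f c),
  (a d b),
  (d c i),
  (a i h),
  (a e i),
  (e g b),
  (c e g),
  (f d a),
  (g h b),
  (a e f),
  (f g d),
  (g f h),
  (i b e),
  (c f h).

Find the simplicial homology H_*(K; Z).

Take the total order a < b < c < d < e < f < g < h < i on the vertex set. Then K (dimension 2) consists of the simplices:

  0-simplices (9): a, b, c, d, e, f, g, h, i
  1-simplices (27): ab, ad, ae, af, ah, ai, bd, be, bg, bh, bi, cd, ce, cf, cg, ch, ci, df, dg, di, ef, eg, ei, fg, fh, gh, hi
  2-simplices (18): abd, abh, adf, aef, aei, ahi, bdi, beg, bei, bgh, cdg, cdi, cef, ceg, cfh, chi, dfg, fgh

so the chain groups are C_0 ≅ Z^9, C_1 ≅ Z^27, C_2 ≅ Z^18.

The boundary map ∂_1: C_1 → C_0 is given by ∂[p,q] = [q] − [p]. For instance
  ∂bi = i − b.
The 9×27 boundary matrix has rank 8 and Smith normal form diag(1,1,1,1,1,1,1,1).

∂_2: C_2 → C_1 maps a triangle to the signed sum of its edges. For instance
  ∂abd = bd − ad + ab,
  ∂bei = ei − bi + be.
The 27×18 boundary matrix has rank 18 and Smith normal form diag(1,1,1,1,1,1,1,1,1,1,1,1,1,1,1,1,1,2).

Reading off H_k = ker ∂_k / im ∂_{k+1}:

  H_0: rank C_0 − rank ∂_1 = 9 − 8 = 1, and the invariant factors of ∂_1 are all 1, so H_0 ≅ Z.
  H_1: rank ker ∂_1 − rank ∂_2 = (27 − 8) − 18 = 1, and ∂_2 has invariant factor 2 > 1, so H_1 ≅ Z ⊕ Z/2Z.
  H_2: rank ker ∂_2 − rank ∂_3 = (18 − 18) − 0 = 0, and there is no ∂_3, so H_2 ≅ 0.

As a check, the Euler characteristic is 9 − 27 + 18 = 0, which agrees with 1 − 1 + 0 = 0.

H_0 ≅ Z,  H_1 ≅ Z ⊕ Z/2Z,  H_2 = 0.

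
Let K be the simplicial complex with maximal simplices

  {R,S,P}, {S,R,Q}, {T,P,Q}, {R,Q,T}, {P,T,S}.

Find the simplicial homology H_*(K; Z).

H_0 = Z,  H_1 = Z,  H_2 = 0.

K has 5 vertices, 10 edges, 5 triangles.
rank ∂_0 = 0, rank ∂_1 = 4 ⇒ b_0 = 5 − 0 − 4 = 1; all invariant factors of ∂_1 are 1 so no torsion. So H_0 ≅ Z.
rank ∂_1 = 4, rank ∂_2 = 5 ⇒ b_1 = 10 − 4 − 5 = 1; all invariant factors of ∂_2 are 1 so no torsion. So H_1 ≅ Z.
rank ∂_2 = 5, rank ∂_3 = 0 ⇒ b_2 = 5 − 5 − 0 = 0. So H_2 ≅ 0.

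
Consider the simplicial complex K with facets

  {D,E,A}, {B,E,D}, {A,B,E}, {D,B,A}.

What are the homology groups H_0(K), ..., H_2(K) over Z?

We work with the vertex ordering A < B < D < E. The simplices of K, each written with vertices in increasing order, are:

  0-simplices (4): A, B, D, E
  1-simplices (6): AB, AD, AE, BD, BE, DE
  2-simplices (4): ABD, ABE, ADE, BDE

giving chain groups C_0 ≅ Z^4, C_1 ≅ Z^6, C_2 ≅ Z^4.

The boundary map ∂_1: C_1 → C_0 is given by ∂[p,q] = [q] − [p].
As a 4×6 matrix over Z this has rank 3, with invariant factors (1,1,1).

∂_2: C_2 → C_1 sends each 2-simplex [p,q,r] to [q,r] − [p,r] + [p,q]. For instance
  ∂ADE = DE − AE + AD,
  ∂BDE = DE − BE + BD.
As a 6×4 matrix over Z this has rank 3, with invariant factors (1,1,1).

Computing H_k = (kernel of ∂_k) / (image of ∂_{k+1}):

  H_0: rank C_0 − rank ∂_1 = 4 − 3 = 1, and the invariant factors of ∂_1 are all 1, so H_0 = Z.
  H_1: rank ker ∂_1 − rank ∂_2 = (6 − 3) − 3 = 0, and the invariant factors of ∂_2 are all 1, so H_1 = 0.
  H_2: rank ker ∂_2 − rank ∂_3 = (4 − 3) − 0 = 1, and there is no ∂_3, so H_2 = Z.

As a check, the Euler characteristic is 4 − 6 + 4 = 2, which agrees with 1 − 0 + 1 = 2.

H_0 = Z,  H_1 = 0,  H_2 = Z.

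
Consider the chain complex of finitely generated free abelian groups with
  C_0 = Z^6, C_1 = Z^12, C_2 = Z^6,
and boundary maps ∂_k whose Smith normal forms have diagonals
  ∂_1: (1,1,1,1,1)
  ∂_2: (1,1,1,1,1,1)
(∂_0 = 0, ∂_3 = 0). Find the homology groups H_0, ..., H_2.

H_0 = Z,  H_1 = Z,  H_2 = 0.

H_0: b_0 = 6 − 0 − 5 = 1; torsion from ∂_1 factors > 1: none. So H_0 = Z.
H_1: b_1 = 12 − 5 − 6 = 1; torsion from ∂_2 factors > 1: none. So H_1 = Z.
H_2: b_2 = 6 − 6 − 0 = 0; torsion from ∂_3 factors > 1: none. So H_2 = 0.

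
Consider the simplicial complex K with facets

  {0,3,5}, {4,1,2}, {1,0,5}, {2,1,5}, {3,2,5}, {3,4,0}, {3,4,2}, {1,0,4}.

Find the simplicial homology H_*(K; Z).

H_0 = Z,  H_1 = 0,  H_2 = Z.

We work with the vertex ordering 0 < 1 < 2 < 3 < 4 < 5. The simplices of K, each written with vertices in increasing order, are:

  0-simplices (6): [0], [1], [2], [3], [4], [5]
  1-simplices (12): [0,1], [0,3], [0,4], [0,5], [1,2], [1,4], [1,5], [2,3], [2,4], [2,5], [3,4], [3,5]
  2-simplices (8): [0,1,4], [0,1,5], [0,3,4], [0,3,5], [1,2,4], [1,2,5], [2,3,4], [2,3,5]

giving chain groups C_0 ≅ Z^6, C_1 ≅ Z^12, C_2 ≅ Z^8.

Boundary ∂_1: C_1 → C_0 sends each edge [p,q] (with p < q) to q − p. For instance
  ∂[2,4] = [4] − [2].
The 6×12 boundary matrix has rank 5 and Smith normal form diag(1,1,1,1,1).

Boundary ∂_2: C_2 → C_1 maps a triangle to the signed sum of its edges. For instance
  ∂[0,1,5] = [1,5] − [0,5] + [0,1],
  ∂[2,3,5] = [3,5] − [2,5] + [2,3].
As a 12×8 matrix over Z this has rank 7, with invariant factors (1,1,1,1,1,1,1).

From H_k ≅ ker(∂_k) / im(∂_{k+1}) we obtain:

  H_0: rank C_0 − rank ∂_1 = 6 − 5 = 1, and the invariant factors of ∂_1 are all 1, so H_0 = Z.
  H_1: rank ker ∂_1 − rank ∂_2 = (12 − 5) − 7 = 0, and the invariant factors of ∂_2 are all 1, so H_1 = 0.
  H_2: rank ker ∂_2 − rank ∂_3 = (8 − 7) − 0 = 1, and there is no ∂_3, so H_2 = Z.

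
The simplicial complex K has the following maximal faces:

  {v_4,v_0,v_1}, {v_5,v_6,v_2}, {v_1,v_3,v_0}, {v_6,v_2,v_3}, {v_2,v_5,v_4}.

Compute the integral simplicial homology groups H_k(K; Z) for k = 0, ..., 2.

We work with the vertex ordering v_0 < v_1 < v_2 < v_3 < v_4 < v_5 < v_6. The simplices of K, each written with vertices in increasing order, are:

  0-simplices (7): [v_0], [v_1], [v_2], [v_3], [v_4], [v_5], [v_6]
  1-simplices (12): [v_0,v_1], [v_0,v_3], [v_0,v_4], [v_1,v_3], [v_1,v_4], [v_2,v_3], [v_2,v_4], [v_2,v_5], [v_2,v_6], [v_3,v_6], [v_4,v_5], [v_5,v_6]
  2-simplices (5): [v_0,v_1,v_3], [v_0,v_1,v_4], [v_2,v_3,v_6], [v_2,v_4,v_5], [v_2,v_5,v_6]

so the chain groups are C_0 ≅ Z^7, C_1 ≅ Z^12, C_2 ≅ Z^5.

Boundary ∂_1: C_1 → C_0 sends each edge [p,q] (with p < q) to q − p. For instance
  ∂[v_0,v_1] = [v_1] − [v_0].
The 7×12 boundary matrix has rank 6 and Smith normal form diag(1,1,1,1,1,1).

Boundary ∂_2: C_2 → C_1 maps a triangle to the signed sum of its edges. For instance
  ∂[v_0,v_1,v_3] = [v_1,v_3] − [v_0,v_3] + [v_0,v_1],
  ∂[v_2,v_4,v_5] = [v_4,v_5] − [v_2,v_5] + [v_2,v_4].
The 12×5 boundary matrix has rank 5 and Smith normal form diag(1,1,1,1,1).

From H_k ≅ ker(∂_k) / im(∂_{k+1}) we obtain:

  H_0: rank C_0 − rank ∂_1 = 7 − 6 = 1, and the invariant factors of ∂_1 are all 1, so H_0 = Z.
  H_1: rank ker ∂_1 − rank ∂_2 = (12 − 6) − 5 = 1, and the invariant factors of ∂_2 are all 1, so H_1 = Z.
  H_2: rank ker ∂_2 − rank ∂_3 = (5 − 5) − 0 = 0, and there is no ∂_3, so H_2 = 0.

As a check, the Euler characteristic is 7 − 12 + 5 = 0, which agrees with 1 − 1 + 0 = 0.

H_0 = Z,  H_1 = Z,  H_2 = 0.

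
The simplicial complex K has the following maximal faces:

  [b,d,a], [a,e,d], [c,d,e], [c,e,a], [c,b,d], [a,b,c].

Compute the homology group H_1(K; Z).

We work with the vertex ordering a < b < c < d < e. The simplices of K, each written with vertices in increasing order, are:

  0-simplices (5): a, b, c, d, e
  1-simplices (9): ab, ac, ad, ae, bc, bd, cd, ce, de
  2-simplices (6): abc, abd, ace, ade, bcd, cde

giving chain groups C_0 ≅ Z^5, C_1 ≅ Z^9, C_2 ≅ Z^6.

Boundary ∂_1: C_1 → C_0 maps an edge to its endpoints' difference, ∂[p,q] = q − p. For instance
  ∂bc = c − b.
The resulting 5×9 matrix has rank 4, and its Smith normal form has invariant factors (1,1,1,1).

Boundary ∂_2: C_2 → C_1 maps a triangle to the signed sum of its edges. For instance
  ∂ade = de − ae + ad,
  ∂ace = ce − ae + ac.
As a 9×6 matrix over Z this has rank 5, with invariant factors (1,1,1,1,1).

From H_k ≅ ker(∂_k) / im(∂_{k+1}) we obtain:

  H_1: rank ker ∂_1 − rank ∂_2 = (9 − 4) − 5 = 0, and the invariant factors of ∂_2 are all 1, so H_1 = 0.

H_1 ≅ 0.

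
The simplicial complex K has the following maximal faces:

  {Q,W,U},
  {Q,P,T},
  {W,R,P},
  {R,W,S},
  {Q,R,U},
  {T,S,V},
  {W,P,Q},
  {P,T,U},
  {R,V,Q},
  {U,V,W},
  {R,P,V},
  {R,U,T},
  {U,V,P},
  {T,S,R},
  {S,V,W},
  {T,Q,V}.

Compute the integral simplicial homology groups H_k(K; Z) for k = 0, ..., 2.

H_0 = Z,  H_1 = Z^2,  H_2 = Z.

Fix the vertex order P < Q < R < S < T < U < V < W and write every simplex with vertices in increasing order. Then dim K = 2 and the simplices of K are:

  0-simplices (8): P, Q, R, S, T, U, V, W
  1-simplices (24): PQ, PR, PT, PU, PV, PW, QR, QT, QU, QV, QW, RS, RT, RU, RV, RW, ST, SV, SW, TU, TV, UV, UW, VW
  2-simplices (16): PQT, PQW, PRV, PRW, PTU, PUV, QRU, QRV, QTV, QUW, RST, RSW, RTU, STV, SVW, UVW

Hence C_0 ≅ Z^8, C_1 ≅ Z^24, C_2 ≅ Z^16.

The boundary map ∂_1: C_1 → C_0 is given by ∂[p,q] = [q] − [p]. For instance
  ∂QR = R − Q.
As a 8×24 matrix over Z this has rank 7, with invariant factors (1,1,1,1,1,1,1).

Boundary ∂_2: C_2 → C_1 acts by ∂[p,q,r] = [q,r] − [p,r] + [p,q]. For instance
  ∂RTU = TU − RU + RT,
  ∂PQW = QW − PW + PQ.
The 24×16 boundary matrix has rank 15 and Smith normal form diag(1,1,1,1,1,1,1,1,1,1,1,1,1,1,1).

Reading off H_k = ker ∂_k / im ∂_{k+1}:

  H_0: rank C_0 − rank ∂_1 = 8 − 7 = 1, and the invariant factors of ∂_1 are all 1, so H_0 = Z.
  H_1: rank ker ∂_1 − rank ∂_2 = (24 − 7) − 15 = 2, and the invariant factors of ∂_2 are all 1, so H_1 = Z^2.
  H_2: rank ker ∂_2 − rank ∂_3 = (16 − 15) − 0 = 1, and there is no ∂_3, so H_2 = Z.

(K is a triangulation of the torus T^2.)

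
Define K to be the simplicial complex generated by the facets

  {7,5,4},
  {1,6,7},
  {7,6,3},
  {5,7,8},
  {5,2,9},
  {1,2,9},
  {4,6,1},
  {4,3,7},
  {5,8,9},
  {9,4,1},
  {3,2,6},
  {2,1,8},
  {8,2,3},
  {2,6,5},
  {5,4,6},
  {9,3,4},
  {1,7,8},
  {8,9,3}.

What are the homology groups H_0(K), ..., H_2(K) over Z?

H_0 = Z,  H_1 = Z ⊕ Z/2,  H_2 = 0.

K has 9 vertices, 27 edges, 18 triangles.
rank ∂_0 = 0, rank ∂_1 = 8 ⇒ b_0 = 9 − 0 − 8 = 1; all invariant factors of ∂_1 are 1 so no torsion. So H_0 ≅ Z.
rank ∂_1 = 8, rank ∂_2 = 18 ⇒ b_1 = 27 − 8 − 18 = 1; ∂_2 has invariant factor(s) [2] giving torsion. So H_1 ≅ Z ⊕ Z/2.
rank ∂_2 = 18, rank ∂_3 = 0 ⇒ b_2 = 18 − 18 − 0 = 0. So H_2 ≅ 0.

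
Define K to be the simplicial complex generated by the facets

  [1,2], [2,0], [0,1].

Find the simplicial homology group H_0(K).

H_0 = Z.

Take the total order 0 < 1 < 2 on the vertex set. Then K (dimension 1) consists of the simplices:

  0-simplices (3): [0], [1], [2]
  1-simplices (3): [0,1], [0,2], [1,2]

so the chain groups are C_0 ≅ Z^3, C_1 ≅ Z^3.

The boundary map ∂_1: C_1 → C_0 maps an edge to its endpoints' difference, ∂[p,q] = q − p.
The resulting 3×3 matrix has rank 2, and its Smith normal form has invariant factors (1,1).

Computing H_k = (kernel of ∂_k) / (image of ∂_{k+1}):

  H_0: rank C_0 − rank ∂_1 = 3 − 2 = 1, and the invariant factors of ∂_1 are all 1, so H_0 ≅ Z.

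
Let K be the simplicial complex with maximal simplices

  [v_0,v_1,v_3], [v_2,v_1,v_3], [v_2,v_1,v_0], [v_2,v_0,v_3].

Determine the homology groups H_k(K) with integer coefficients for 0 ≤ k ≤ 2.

We work with the vertex ordering v_0 < v_1 < v_2 < v_3. The simplices of K, each written with vertices in increasing order, are:

  0-simplices (4): [v_0], [v_1], [v_2], [v_3]
  1-simplices (6): [v_0,v_1], [v_0,v_2], [v_0,v_3], [v_1,v_2], [v_1,v_3], [v_2,v_3]
  2-simplices (4): [v_0,v_1,v_2], [v_0,v_1,v_3], [v_0,v_2,v_3], [v_1,v_2,v_3]

so the chain groups are C_0 ≅ Z^4, C_1 ≅ Z^6, C_2 ≅ Z^4.

The boundary map ∂_1: C_1 → C_0 sends each edge [p,q] (with p < q) to q − p. For instance
  ∂[v_0,v_1] = [v_1] − [v_0].
As a 4×6 matrix over Z this has rank 3, with invariant factors (1,1,1).

Boundary ∂_2: C_2 → C_1 maps a triangle to the signed sum of its edges. For instance
  ∂[v_0,v_1,v_3] = [v_1,v_3] − [v_0,v_3] + [v_0,v_1],
  ∂[v_0,v_1,v_2] = [v_1,v_2] − [v_0,v_2] + [v_0,v_1].
The 6×4 boundary matrix has rank 3 and Smith normal form diag(1,1,1).

Computing H_k = (kernel of ∂_k) / (image of ∂_{k+1}):

  H_0: rank C_0 − rank ∂_1 = 4 − 3 = 1, and the invariant factors of ∂_1 are all 1, so H_0 ≅ Z.
  H_1: rank ker ∂_1 − rank ∂_2 = (6 − 3) − 3 = 0, and the invariant factors of ∂_2 are all 1, so H_1 ≅ 0.
  H_2: rank ker ∂_2 − rank ∂_3 = (4 − 3) − 0 = 1, and there is no ∂_3, so H_2 ≅ Z.

As a check, the Euler characteristic is 4 − 6 + 4 = 2, which agrees with 1 − 0 + 1 = 2.

H_0 ≅ Z,  H_1 = 0,  H_2 ≅ Z.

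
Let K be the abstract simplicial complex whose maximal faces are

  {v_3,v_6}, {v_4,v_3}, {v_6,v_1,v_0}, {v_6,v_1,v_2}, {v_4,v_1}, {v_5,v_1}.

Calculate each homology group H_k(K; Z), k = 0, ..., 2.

We work with the vertex ordering v_0 < v_1 < v_2 < v_3 < v_4 < v_5 < v_6. The simplices of K, each written with vertices in increasing order, are:

  0-simplices (7): [v_0], [v_1], [v_2], [v_3], [v_4], [v_5], [v_6]
  1-simplices (9): [v_0,v_1], [v_0,v_6], [v_1,v_2], [v_1,v_4], [v_1,v_5], [v_1,v_6], [v_2,v_6], [v_3,v_4], [v_3,v_6]
  2-simplices (2): [v_0,v_1,v_6], [v_1,v_2,v_6]

Hence C_0 ≅ Z^7, C_1 ≅ Z^9, C_2 ≅ Z^2.

The boundary map ∂_1: C_1 → C_0 maps an edge to its endpoints' difference, ∂[p,q] = q − p. For instance
  ∂[v_1,v_6] = [v_6] − [v_1].
This gives a 7×9 integer matrix of rank 6; reducing to Smith normal form yields diagonal entries (1,1,1,1,1,1).

∂_2: C_2 → C_1 maps a triangle to the signed sum of its edges. For instance
  ∂[v_1,v_2,v_6] = [v_2,v_6] − [v_1,v_6] + [v_1,v_2],
  ∂[v_0,v_1,v_6] = [v_1,v_6] − [v_0,v_6] + [v_0,v_1].
This gives a 9×2 integer matrix of rank 2; reducing to Smith normal form yields diagonal entries (1,1).

Now H_k = ker ∂_k / im ∂_{k+1}, so:

  H_0: rank C_0 − rank ∂_1 = 7 − 6 = 1, and the invariant factors of ∂_1 are all 1, so H_0 ≅ Z.
  H_1: rank ker ∂_1 − rank ∂_2 = (9 − 6) − 2 = 1, and the invariant factors of ∂_2 are all 1, so H_1 ≅ Z.
  H_2: rank ker ∂_2 − rank ∂_3 = (2 − 2) − 0 = 0, and there is no ∂_3, so H_2 ≅ 0.

As a check, the Euler characteristic is 7 − 9 + 2 = 0, which agrees with 1 − 1 + 0 = 0.

H_0 = Z,  H_1 = Z,  H_2 = 0.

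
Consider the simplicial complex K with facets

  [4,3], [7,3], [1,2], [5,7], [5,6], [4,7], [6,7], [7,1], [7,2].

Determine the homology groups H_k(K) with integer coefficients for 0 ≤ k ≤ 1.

K has 7 vertices, 9 edges.
rank ∂_0 = 0, rank ∂_1 = 6 ⇒ b_0 = 7 − 0 − 6 = 1; all invariant factors of ∂_1 are 1 so no torsion. So H_0 = Z.
rank ∂_1 = 6, rank ∂_2 = 0 ⇒ b_1 = 9 − 6 − 0 = 3. So H_1 = Z^3.

H_0 = Z,  H_1 = Z^3.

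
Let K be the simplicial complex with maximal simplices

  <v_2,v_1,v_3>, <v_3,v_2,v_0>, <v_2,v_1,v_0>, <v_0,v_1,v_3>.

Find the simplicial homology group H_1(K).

H_1 ≅ 0.

We work with the vertex ordering v_0 < v_1 < v_2 < v_3. The simplices of K, each written with vertices in increasing order, are:

  0-simplices (4): [v_0], [v_1], [v_2], [v_3]
  1-simplices (6): [v_0,v_1], [v_0,v_2], [v_0,v_3], [v_1,v_2], [v_1,v_3], [v_2,v_3]
  2-simplices (4): [v_0,v_1,v_2], [v_0,v_1,v_3], [v_0,v_2,v_3], [v_1,v_2,v_3]

Hence C_0 ≅ Z^4, C_1 ≅ Z^6, C_2 ≅ Z^4.

Boundary ∂_1: C_1 → C_0 is given by ∂[p,q] = [q] − [p].
The 4×6 boundary matrix has rank 3 and Smith normal form diag(1,1,1).

Boundary ∂_2: C_2 → C_1 acts by ∂[p,q,r] = [q,r] − [p,r] + [p,q]. For instance
  ∂[v_0,v_2,v_3] = [v_2,v_3] − [v_0,v_3] + [v_0,v_2],
  ∂[v_1,v_2,v_3] = [v_2,v_3] − [v_1,v_3] + [v_1,v_2].
As a 6×4 matrix over Z this has rank 3, with invariant factors (1,1,1).

From H_k ≅ ker(∂_k) / im(∂_{k+1}) we obtain:

  H_1: rank ker ∂_1 − rank ∂_2 = (6 − 3) − 3 = 0, and the invariant factors of ∂_2 are all 1, so H_1 ≅ 0.

(K is a triangulation of the 2-sphere S^2.)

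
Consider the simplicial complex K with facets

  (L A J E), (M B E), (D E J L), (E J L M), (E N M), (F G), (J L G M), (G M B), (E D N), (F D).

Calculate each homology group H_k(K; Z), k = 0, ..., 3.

H_0 ≅ Z,  H_1 ≅ Z,  H_2 = 0,  H_3 = 0.

Order the vertices as A < B < D < E < F < G < J < L < M < N. Listing each simplex with vertices in this order, K has dimension 3 with simplices:

  0-simplices (10): A, B, D, E, F, G, J, L, M, N
  1-simplices (23): AE, AJ, AL, BE, BG, BM, DE, DF, DJ, DL, DN, EJ, EL, EM, EN, FG, GJ, GL, GM, JL, JM, LM, MN
  2-simplices (17): AEJ, AEL, AJL, BEM, BGM, DEJ, DEL, DEN, DJL, EJL, EJM, ELM, EMN, GJL, GJM, GLM, JLM
  3-simplices (4): AEJL, DEJL, EJLM, GJLM

giving chain groups C_0 ≅ Z^10, C_1 ≅ Z^23, C_2 ≅ Z^17, C_3 ≅ Z^4.

∂_1: C_1 → C_0 is given by ∂[p,q] = [q] − [p].
The 10×23 boundary matrix has rank 9 and Smith normal form diag(1,1,1,1,1,1,1,1,1).

Boundary ∂_2: C_2 → C_1 sends each 2-simplex [p,q,r] to [q,r] − [p,r] + [p,q]. For instance
  ∂AEL = EL − AL + AE,
  ∂JLM = LM − JM + JL.
This gives a 23×17 integer matrix of rank 13; reducing to Smith normal form yields diagonal entries (1,1,1,1,1,1,1,1,1,1,1,1,1).

The boundary map ∂_3: C_3 → C_2 sends each 3-simplex σ to the alternating sum Σ_i (−1)^i (σ with its i-th vertex removed). For instance
  ∂DEJL = EJL − DJL + DEL − DEJ,
  ∂GJLM = JLM − GLM + GJM − GJL.
The resulting 17×4 matrix has rank 4, and its Smith normal form has invariant factors (1,1,1,1).

Computing H_k = (kernel of ∂_k) / (image of ∂_{k+1}):

  H_0: rank C_0 − rank ∂_1 = 10 − 9 = 1, and the invariant factors of ∂_1 are all 1, so H_0 ≅ Z.
  H_1: rank ker ∂_1 − rank ∂_2 = (23 − 9) − 13 = 1, and the invariant factors of ∂_2 are all 1, so H_1 ≅ Z.
  H_2: rank ker ∂_2 − rank ∂_3 = (17 − 13) − 4 = 0, and the invariant factors of ∂_3 are all 1, so H_2 ≅ 0.
  H_3: rank ker ∂_3 − rank ∂_4 = (4 − 4) − 0 = 0, and there is no ∂_4, so H_3 ≅ 0.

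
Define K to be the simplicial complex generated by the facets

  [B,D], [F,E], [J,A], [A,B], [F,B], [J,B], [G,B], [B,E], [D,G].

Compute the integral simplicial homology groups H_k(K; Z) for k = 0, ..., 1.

Order the vertices as A < B < D < E < F < G < J. Listing each simplex with vertices in this order, K has dimension 1 with simplices:

  0-simplices (7): A, B, D, E, F, G, J
  1-simplices (9): AB, AJ, BD, BE, BF, BG, BJ, DG, EF

Hence C_0 ≅ Z^7, C_1 ≅ Z^9.

Boundary ∂_1: C_1 → C_0 is given by ∂[p,q] = [q] − [p].
The resulting 7×9 matrix has rank 6, and its Smith normal form has invariant factors (1,1,1,1,1,1).

From H_k ≅ ker(∂_k) / im(∂_{k+1}) we obtain:

  H_0: rank C_0 − rank ∂_1 = 7 − 6 = 1, and the invariant factors of ∂_1 are all 1, so H_0 = Z.
  H_1: rank ker ∂_1 − rank ∂_2 = (9 − 6) − 0 = 3, and there is no ∂_2, so H_1 = Z^3.

As a check, the Euler characteristic is 7 − 9 = -2, which agrees with 1 − 3 = -2.

H_0 = Z,  H_1 = Z^3.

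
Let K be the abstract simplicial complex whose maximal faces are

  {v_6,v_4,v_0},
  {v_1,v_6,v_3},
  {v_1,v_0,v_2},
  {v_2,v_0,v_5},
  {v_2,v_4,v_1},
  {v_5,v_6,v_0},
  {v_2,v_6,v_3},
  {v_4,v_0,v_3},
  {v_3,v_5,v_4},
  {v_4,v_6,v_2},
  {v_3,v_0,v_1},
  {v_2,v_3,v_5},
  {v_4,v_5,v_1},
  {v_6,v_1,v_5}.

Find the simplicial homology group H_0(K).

H_0 = Z.

We work with the vertex ordering v_0 < v_1 < v_2 < v_3 < v_4 < v_5 < v_6. The simplices of K, each written with vertices in increasing order, are:

  0-simplices (7): [v_0], [v_1], [v_2], [v_3], [v_4], [v_5], [v_6]
  1-simplices (21): (21 of them)
  2-simplices (14): (14 of them)

so the chain groups are C_0 ≅ Z^7, C_1 ≅ Z^21, C_2 ≅ Z^14.

∂_1: C_1 → C_0 sends each edge [p,q] (with p < q) to q − p.
As a 7×21 matrix over Z this has rank 6, with invariant factors (1,1,1,1,1,1).

∂_2: C_2 → C_1 sends each 2-simplex [p,q,r] to [q,r] − [p,r] + [p,q]. For instance
  ∂[v_0,v_1,v_2] = [v_1,v_2] − [v_0,v_2] + [v_0,v_1],
  ∂[v_0,v_5,v_6] = [v_5,v_6] − [v_0,v_6] + [v_0,v_5].
The resulting 21×14 matrix has rank 13, and its Smith normal form has invariant factors (1,1,1,1,1,1,1,1,1,1,1,1,1).

Now H_k = ker ∂_k / im ∂_{k+1}, so:

  H_0: rank C_0 − rank ∂_1 = 7 − 6 = 1, and the invariant factors of ∂_1 are all 1, so H_0 = Z.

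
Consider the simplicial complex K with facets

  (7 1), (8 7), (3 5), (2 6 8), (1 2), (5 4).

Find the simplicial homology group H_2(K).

H_2 = 0.

Take the total order 1 < 2 < 3 < 4 < 5 < 6 < 7 < 8 on the vertex set. Then K (dimension 2) consists of the simplices:

  0-simplices (8): [1], [2], [3], [4], [5], [6], [7], [8]
  1-simplices (8): [1,2], [1,7], [2,6], [2,8], [3,5], [4,5], [6,8], [7,8]
  2-simplices (1): [2,6,8]

Hence C_0 ≅ Z^8, C_1 ≅ Z^8, C_2 ≅ Z^1.

Boundary ∂_1: C_1 → C_0 is given by ∂[p,q] = [q] − [p].
The resulting 8×8 matrix has rank 6, and its Smith normal form has invariant factors (1,1,1,1,1,1).

∂_2: C_2 → C_1 acts by ∂[p,q,r] = [q,r] − [p,r] + [p,q]. For instance
  ∂[2,6,8] = [6,8] − [2,8] + [2,6].
As a 8×1 matrix over Z this has rank 1, with invariant factors (1).

Now H_k = ker ∂_k / im ∂_{k+1}, so:

  H_2: rank ker ∂_2 − rank ∂_3 = (1 − 1) − 0 = 0, and there is no ∂_3, so H_2 ≅ 0.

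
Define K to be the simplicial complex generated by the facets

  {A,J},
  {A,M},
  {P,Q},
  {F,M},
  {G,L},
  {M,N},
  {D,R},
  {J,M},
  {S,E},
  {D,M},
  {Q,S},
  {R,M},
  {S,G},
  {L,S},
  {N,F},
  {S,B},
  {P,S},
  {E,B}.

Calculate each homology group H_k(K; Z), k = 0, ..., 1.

H_0 = Z^2,  H_1 = Z^6.

Take the total order A < B < D < E < F < G < J < L < M < N < P < Q < R < S on the vertex set. Then K (dimension 1) consists of the simplices:

  0-simplices (14): A, B, D, E, F, G, J, L, M, N, P, Q, R, S
  1-simplices (18): AJ, AM, BE, BS, DM, DR, ES, FM, FN, GL, GS, JM, LS, MN, MR, PQ, PS, QS

so the chain groups are C_0 ≅ Z^14, C_1 ≅ Z^18.

Boundary ∂_1: C_1 → C_0 maps an edge to its endpoints' difference, ∂[p,q] = q − p. For instance
  ∂GS = S − G.
The 14×18 boundary matrix has rank 12 and Smith normal form diag(1,1,1,1,1,1,1,1,1,1,1,1).

Reading off H_k = ker ∂_k / im ∂_{k+1}:

  H_0: rank C_0 − rank ∂_1 = 14 − 12 = 2, and the invariant factors of ∂_1 are all 1, so H_0 = Z^2.
  H_1: rank ker ∂_1 − rank ∂_2 = (18 − 12) − 0 = 6, and there is no ∂_2, so H_1 = Z^6.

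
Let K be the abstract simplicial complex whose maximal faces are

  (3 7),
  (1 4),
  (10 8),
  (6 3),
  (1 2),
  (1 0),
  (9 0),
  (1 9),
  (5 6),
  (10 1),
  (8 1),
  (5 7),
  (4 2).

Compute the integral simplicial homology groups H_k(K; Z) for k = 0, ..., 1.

Fix the vertex order 0 < 1 < 2 < 3 < 4 < 5 < 6 < 7 < 8 < 9 < 10 and write every simplex with vertices in increasing order. Then dim K = 1 and the simplices of K are:

  0-simplices (11): [0], [1], [2], [3], [4], [5], [6], [7], [8], [9], [10]
  1-simplices (13): [0,1], [0,9], [1,2], [1,4], [1,8], [1,9], [1,10], [2,4], [3,6], [3,7], [5,6], [5,7], [8,10]

Hence C_0 ≅ Z^11, C_1 ≅ Z^13.

Boundary ∂_1: C_1 → C_0 maps an edge to its endpoints' difference, ∂[p,q] = q − p. For instance
  ∂[2,4] = [4] − [2].
The resulting 11×13 matrix has rank 9, and its Smith normal form has invariant factors (1,1,1,1,1,1,1,1,1).

Reading off H_k = ker ∂_k / im ∂_{k+1}:

  H_0: rank C_0 − rank ∂_1 = 11 − 9 = 2, and the invariant factors of ∂_1 are all 1, so H_0 ≅ Z^2.
  H_1: rank ker ∂_1 − rank ∂_2 = (13 − 9) − 0 = 4, and there is no ∂_2, so H_1 ≅ Z^4.

H_0 = Z^2,  H_1 = Z^4.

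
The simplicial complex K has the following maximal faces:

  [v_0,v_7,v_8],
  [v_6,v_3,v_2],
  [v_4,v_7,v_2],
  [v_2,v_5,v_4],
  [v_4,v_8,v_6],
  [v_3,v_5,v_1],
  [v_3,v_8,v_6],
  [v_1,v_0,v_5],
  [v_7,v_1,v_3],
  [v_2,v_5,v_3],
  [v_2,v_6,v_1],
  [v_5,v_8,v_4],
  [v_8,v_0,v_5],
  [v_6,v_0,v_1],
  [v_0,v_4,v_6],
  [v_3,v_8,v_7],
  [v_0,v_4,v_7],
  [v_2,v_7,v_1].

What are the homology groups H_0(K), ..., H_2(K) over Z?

H_0 = Z,  H_1 = Z ⊕ Z/2,  H_2 = 0.

Fix the vertex order v_0 < v_1 < v_2 < v_3 < v_4 < v_5 < v_6 < v_7 < v_8 and write every simplex with vertices in increasing order. Then dim K = 2 and the simplices of K are:

  0-simplices (9): [v_0], [v_1], [v_2], [v_3], [v_4], [v_5], [v_6], [v_7], [v_8]
  1-simplices (27): (27 of them)
  2-simplices (18): (18 of them)

Hence C_0 ≅ Z^9, C_1 ≅ Z^27, C_2 ≅ Z^18.

∂_1: C_1 → C_0 maps an edge to its endpoints' difference, ∂[p,q] = q − p. For instance
  ∂[v_6,v_8] = [v_8] − [v_6].
The resulting 9×27 matrix has rank 8, and its Smith normal form has invariant factors (1,1,1,1,1,1,1,1).

∂_2: C_2 → C_1 maps a triangle to the signed sum of its edges. For instance
  ∂[v_2,v_4,v_5] = [v_4,v_5] − [v_2,v_5] + [v_2,v_4],
  ∂[v_4,v_5,v_8] = [v_5,v_8] − [v_4,v_8] + [v_4,v_5].
As a 27×18 matrix over Z this has rank 18, with invariant factors (1,1,1,1,1,1,1,1,1,1,1,1,1,1,1,1,1,2).

From H_k ≅ ker(∂_k) / im(∂_{k+1}) we obtain:

  H_0: rank C_0 − rank ∂_1 = 9 − 8 = 1, and the invariant factors of ∂_1 are all 1, so H_0 ≅ Z.
  H_1: rank ker ∂_1 − rank ∂_2 = (27 − 8) − 18 = 1, and ∂_2 has invariant factor 2 > 1, so H_1 ≅ Z ⊕ Z/2.
  H_2: rank ker ∂_2 − rank ∂_3 = (18 − 18) − 0 = 0, and there is no ∂_3, so H_2 ≅ 0.

As a check, the Euler characteristic is 9 − 27 + 18 = 0, which agrees with 1 − 1 + 0 = 0.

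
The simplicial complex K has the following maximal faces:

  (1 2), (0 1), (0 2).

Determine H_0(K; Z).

Take the total order 0 < 1 < 2 on the vertex set. Then K (dimension 1) consists of the simplices:

  0-simplices (3): [0], [1], [2]
  1-simplices (3): [0,1], [0,2], [1,2]

so the chain groups are C_0 ≅ Z^3, C_1 ≅ Z^3.

∂_1: C_1 → C_0 sends each edge [p,q] (with p < q) to q − p. For instance
  ∂[0,1] = [1] − [0].
This gives a 3×3 integer matrix of rank 2; reducing to Smith normal form yields diagonal entries (1,1).

Computing H_k = (kernel of ∂_k) / (image of ∂_{k+1}):

  H_0: rank C_0 − rank ∂_1 = 3 − 2 = 1, and the invariant factors of ∂_1 are all 1, so H_0 = Z.

H_0 ≅ Z.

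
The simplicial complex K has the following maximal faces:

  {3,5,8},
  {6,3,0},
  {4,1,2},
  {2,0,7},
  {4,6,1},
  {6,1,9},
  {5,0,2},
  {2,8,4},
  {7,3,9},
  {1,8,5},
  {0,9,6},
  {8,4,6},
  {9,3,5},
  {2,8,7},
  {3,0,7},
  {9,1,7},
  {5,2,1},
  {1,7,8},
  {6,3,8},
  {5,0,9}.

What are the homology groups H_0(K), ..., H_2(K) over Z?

Fix the vertex order 0 < 1 < 2 < 3 < 4 < 5 < 6 < 7 < 8 < 9 and write every simplex with vertices in increasing order. Then dim K = 2 and the simplices of K are:

  0-simplices (10): [0], [1], [2], [3], [4], [5], [6], [7], [8], [9]
  1-simplices (30): (30 of them)
  2-simplices (20): (20 of them)

so the chain groups are C_0 ≅ Z^10, C_1 ≅ Z^30, C_2 ≅ Z^20.

Boundary ∂_1: C_1 → C_0 maps an edge to its endpoints' difference, ∂[p,q] = q − p. For instance
  ∂[1,9] = [9] − [1].
The resulting 10×30 matrix has rank 9, and its Smith normal form has invariant factors (1,1,1,1,1,1,1,1,1).

∂_2: C_2 → C_1 sends each 2-simplex [p,q,r] to [q,r] − [p,r] + [p,q]. For instance
  ∂[1,4,6] = [4,6] − [1,6] + [1,4],
  ∂[3,5,8] = [5,8] − [3,8] + [3,5].
This gives a 30×20 integer matrix of rank 20; reducing to Smith normal form yields diagonal entries (1,1,1,1,1,1,1,1,1,1,1,1,1,1,1,1,1,1,1,2).

Computing H_k = (kernel of ∂_k) / (image of ∂_{k+1}):

  H_0: rank C_0 − rank ∂_1 = 10 − 9 = 1, and the invariant factors of ∂_1 are all 1, so H_0 = Z.
  H_1: rank ker ∂_1 − rank ∂_2 = (30 − 9) − 20 = 1, and ∂_2 has invariant factor 2 > 1, so H_1 = Z × Z/2.
  H_2: rank ker ∂_2 − rank ∂_3 = (20 − 20) − 0 = 0, and there is no ∂_3, so H_2 = 0.

(K is a triangulation of the Klein bottle.)

H_0 ≅ Z,  H_1 ≅ Z × Z/2,  H_2 = 0.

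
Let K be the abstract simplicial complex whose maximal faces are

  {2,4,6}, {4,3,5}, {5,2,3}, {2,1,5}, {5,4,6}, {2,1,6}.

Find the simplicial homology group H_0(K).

Take the total order 1 < 2 < 3 < 4 < 5 < 6 on the vertex set. Then K (dimension 2) consists of the simplices:

  0-simplices (6): [1], [2], [3], [4], [5], [6]
  1-simplices (12): [1,2], [1,5], [1,6], [2,3], [2,4], [2,5], [2,6], [3,4], [3,5], [4,5], [4,6], [5,6]
  2-simplices (6): [1,2,5], [1,2,6], [2,3,5], [2,4,6], [3,4,5], [4,5,6]

so the chain groups are C_0 ≅ Z^6, C_1 ≅ Z^12, C_2 ≅ Z^6.

∂_1: C_1 → C_0 maps an edge to its endpoints' difference, ∂[p,q] = q − p.
As a 6×12 matrix over Z this has rank 5, with invariant factors (1,1,1,1,1).

The boundary map ∂_2: C_2 → C_1 acts by ∂[p,q,r] = [q,r] − [p,r] + [p,q]. For instance
  ∂[2,3,5] = [3,5] − [2,5] + [2,3],
  ∂[1,2,6] = [2,6] − [1,6] + [1,2].
This gives a 12×6 integer matrix of rank 6; reducing to Smith normal form yields diagonal entries (1,1,1,1,1,1).

Reading off H_k = ker ∂_k / im ∂_{k+1}:

  H_0: rank C_0 − rank ∂_1 = 6 − 5 = 1, and the invariant factors of ∂_1 are all 1, so H_0 = Z.

H_0 ≅ Z.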